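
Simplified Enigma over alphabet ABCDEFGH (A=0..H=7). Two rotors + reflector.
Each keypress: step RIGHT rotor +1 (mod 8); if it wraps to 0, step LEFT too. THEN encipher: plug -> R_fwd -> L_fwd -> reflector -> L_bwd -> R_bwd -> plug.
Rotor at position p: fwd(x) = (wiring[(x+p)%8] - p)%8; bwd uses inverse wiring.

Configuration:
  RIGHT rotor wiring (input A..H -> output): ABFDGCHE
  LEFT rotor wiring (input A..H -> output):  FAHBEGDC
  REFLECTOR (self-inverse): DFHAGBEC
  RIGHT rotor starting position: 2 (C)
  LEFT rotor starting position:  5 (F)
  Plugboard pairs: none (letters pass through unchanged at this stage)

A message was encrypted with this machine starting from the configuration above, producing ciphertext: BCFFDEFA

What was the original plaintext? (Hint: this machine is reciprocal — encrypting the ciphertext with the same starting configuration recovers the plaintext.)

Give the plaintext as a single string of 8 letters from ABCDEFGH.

Char 1 ('B'): step: R->3, L=5; B->plug->B->R->D->L->A->refl->D->L'->E->R'->D->plug->D
Char 2 ('C'): step: R->4, L=5; C->plug->C->R->D->L->A->refl->D->L'->E->R'->E->plug->E
Char 3 ('F'): step: R->5, L=5; F->plug->F->R->A->L->B->refl->F->L'->C->R'->B->plug->B
Char 4 ('F'): step: R->6, L=5; F->plug->F->R->F->L->C->refl->H->L'->H->R'->E->plug->E
Char 5 ('D'): step: R->7, L=5; D->plug->D->R->G->L->E->refl->G->L'->B->R'->B->plug->B
Char 6 ('E'): step: R->0, L->6 (L advanced); E->plug->E->R->G->L->G->refl->E->L'->B->R'->B->plug->B
Char 7 ('F'): step: R->1, L=6; F->plug->F->R->G->L->G->refl->E->L'->B->R'->E->plug->E
Char 8 ('A'): step: R->2, L=6; A->plug->A->R->D->L->C->refl->H->L'->C->R'->F->plug->F

Answer: DEBEBBEF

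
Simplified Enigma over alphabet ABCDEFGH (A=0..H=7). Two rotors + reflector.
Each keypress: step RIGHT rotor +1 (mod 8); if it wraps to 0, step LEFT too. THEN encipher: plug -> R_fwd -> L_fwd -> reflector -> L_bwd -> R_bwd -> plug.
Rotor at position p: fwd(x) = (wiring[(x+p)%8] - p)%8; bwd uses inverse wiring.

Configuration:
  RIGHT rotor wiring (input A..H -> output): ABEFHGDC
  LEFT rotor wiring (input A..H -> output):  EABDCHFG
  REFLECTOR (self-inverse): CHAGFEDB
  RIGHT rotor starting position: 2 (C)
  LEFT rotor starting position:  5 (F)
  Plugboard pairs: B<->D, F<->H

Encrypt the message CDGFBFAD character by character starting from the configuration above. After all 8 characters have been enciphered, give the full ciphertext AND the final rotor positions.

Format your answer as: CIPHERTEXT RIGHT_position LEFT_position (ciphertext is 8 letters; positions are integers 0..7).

Answer: AAAGGCFE 2 6

Derivation:
Char 1 ('C'): step: R->3, L=5; C->plug->C->R->D->L->H->refl->B->L'->C->R'->A->plug->A
Char 2 ('D'): step: R->4, L=5; D->plug->B->R->C->L->B->refl->H->L'->D->R'->A->plug->A
Char 3 ('G'): step: R->5, L=5; G->plug->G->R->A->L->C->refl->A->L'->B->R'->A->plug->A
Char 4 ('F'): step: R->6, L=5; F->plug->H->R->A->L->C->refl->A->L'->B->R'->G->plug->G
Char 5 ('B'): step: R->7, L=5; B->plug->D->R->F->L->E->refl->F->L'->H->R'->G->plug->G
Char 6 ('F'): step: R->0, L->6 (L advanced); F->plug->H->R->C->L->G->refl->D->L'->E->R'->C->plug->C
Char 7 ('A'): step: R->1, L=6; A->plug->A->R->A->L->H->refl->B->L'->H->R'->H->plug->F
Char 8 ('D'): step: R->2, L=6; D->plug->B->R->D->L->C->refl->A->L'->B->R'->E->plug->E
Final: ciphertext=AAAGGCFE, RIGHT=2, LEFT=6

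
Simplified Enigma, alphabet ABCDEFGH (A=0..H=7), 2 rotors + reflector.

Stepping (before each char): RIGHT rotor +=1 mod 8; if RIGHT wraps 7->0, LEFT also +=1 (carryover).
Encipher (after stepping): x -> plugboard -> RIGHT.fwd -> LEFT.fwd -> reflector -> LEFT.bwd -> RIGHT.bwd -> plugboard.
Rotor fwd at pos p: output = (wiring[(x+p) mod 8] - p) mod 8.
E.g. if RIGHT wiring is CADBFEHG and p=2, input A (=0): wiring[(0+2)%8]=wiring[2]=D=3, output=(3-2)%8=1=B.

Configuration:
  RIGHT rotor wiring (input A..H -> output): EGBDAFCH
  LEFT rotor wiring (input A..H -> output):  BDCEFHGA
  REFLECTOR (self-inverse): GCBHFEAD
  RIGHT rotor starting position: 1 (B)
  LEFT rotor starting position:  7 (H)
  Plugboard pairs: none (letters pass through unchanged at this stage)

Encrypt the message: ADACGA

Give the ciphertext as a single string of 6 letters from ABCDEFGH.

Answer: DGFFAF

Derivation:
Char 1 ('A'): step: R->2, L=7; A->plug->A->R->H->L->H->refl->D->L'->D->R'->D->plug->D
Char 2 ('D'): step: R->3, L=7; D->plug->D->R->H->L->H->refl->D->L'->D->R'->G->plug->G
Char 3 ('A'): step: R->4, L=7; A->plug->A->R->E->L->F->refl->E->L'->C->R'->F->plug->F
Char 4 ('C'): step: R->5, L=7; C->plug->C->R->C->L->E->refl->F->L'->E->R'->F->plug->F
Char 5 ('G'): step: R->6, L=7; G->plug->G->R->C->L->E->refl->F->L'->E->R'->A->plug->A
Char 6 ('A'): step: R->7, L=7; A->plug->A->R->A->L->B->refl->C->L'->B->R'->F->plug->F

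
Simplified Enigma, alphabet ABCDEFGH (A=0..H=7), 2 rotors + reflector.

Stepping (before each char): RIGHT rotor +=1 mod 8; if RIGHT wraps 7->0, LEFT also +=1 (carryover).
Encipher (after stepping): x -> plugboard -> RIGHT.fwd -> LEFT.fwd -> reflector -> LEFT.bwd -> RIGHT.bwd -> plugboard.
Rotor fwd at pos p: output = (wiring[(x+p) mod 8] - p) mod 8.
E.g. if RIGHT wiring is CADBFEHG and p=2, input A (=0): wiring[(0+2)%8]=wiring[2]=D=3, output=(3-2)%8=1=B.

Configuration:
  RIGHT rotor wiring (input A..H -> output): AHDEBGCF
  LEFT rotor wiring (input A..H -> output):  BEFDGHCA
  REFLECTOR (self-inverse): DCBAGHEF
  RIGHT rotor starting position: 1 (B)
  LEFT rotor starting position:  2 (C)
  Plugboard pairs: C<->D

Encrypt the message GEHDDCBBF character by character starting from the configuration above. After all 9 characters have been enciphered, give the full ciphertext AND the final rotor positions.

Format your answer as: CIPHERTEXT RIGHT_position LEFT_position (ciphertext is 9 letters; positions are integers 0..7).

Answer: FFEHEDFEC 2 3

Derivation:
Char 1 ('G'): step: R->2, L=2; G->plug->G->R->G->L->H->refl->F->L'->D->R'->F->plug->F
Char 2 ('E'): step: R->3, L=2; E->plug->E->R->C->L->E->refl->G->L'->F->R'->F->plug->F
Char 3 ('H'): step: R->4, L=2; H->plug->H->R->A->L->D->refl->A->L'->E->R'->E->plug->E
Char 4 ('D'): step: R->5, L=2; D->plug->C->R->A->L->D->refl->A->L'->E->R'->H->plug->H
Char 5 ('D'): step: R->6, L=2; D->plug->C->R->C->L->E->refl->G->L'->F->R'->E->plug->E
Char 6 ('C'): step: R->7, L=2; C->plug->D->R->E->L->A->refl->D->L'->A->R'->C->plug->D
Char 7 ('B'): step: R->0, L->3 (L advanced); B->plug->B->R->H->L->C->refl->B->L'->G->R'->F->plug->F
Char 8 ('B'): step: R->1, L=3; B->plug->B->R->C->L->E->refl->G->L'->F->R'->E->plug->E
Char 9 ('F'): step: R->2, L=3; F->plug->F->R->D->L->H->refl->F->L'->E->R'->D->plug->C
Final: ciphertext=FFEHEDFEC, RIGHT=2, LEFT=3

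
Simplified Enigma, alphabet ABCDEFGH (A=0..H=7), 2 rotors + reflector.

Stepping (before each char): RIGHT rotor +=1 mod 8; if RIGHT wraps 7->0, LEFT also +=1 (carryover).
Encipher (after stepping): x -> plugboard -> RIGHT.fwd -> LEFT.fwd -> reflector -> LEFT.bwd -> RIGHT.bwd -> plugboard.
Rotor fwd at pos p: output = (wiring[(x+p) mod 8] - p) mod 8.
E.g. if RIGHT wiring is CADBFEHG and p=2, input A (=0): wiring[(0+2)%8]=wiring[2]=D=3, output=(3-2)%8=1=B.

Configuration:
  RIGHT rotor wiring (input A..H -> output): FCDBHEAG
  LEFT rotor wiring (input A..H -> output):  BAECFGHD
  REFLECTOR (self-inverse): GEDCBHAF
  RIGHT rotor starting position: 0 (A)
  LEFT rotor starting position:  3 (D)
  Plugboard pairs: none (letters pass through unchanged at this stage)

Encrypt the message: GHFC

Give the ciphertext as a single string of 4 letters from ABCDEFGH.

Char 1 ('G'): step: R->1, L=3; G->plug->G->R->F->L->G->refl->A->L'->E->R'->H->plug->H
Char 2 ('H'): step: R->2, L=3; H->plug->H->R->A->L->H->refl->F->L'->G->R'->E->plug->E
Char 3 ('F'): step: R->3, L=3; F->plug->F->R->C->L->D->refl->C->L'->B->R'->C->plug->C
Char 4 ('C'): step: R->4, L=3; C->plug->C->R->E->L->A->refl->G->L'->F->R'->H->plug->H

Answer: HECH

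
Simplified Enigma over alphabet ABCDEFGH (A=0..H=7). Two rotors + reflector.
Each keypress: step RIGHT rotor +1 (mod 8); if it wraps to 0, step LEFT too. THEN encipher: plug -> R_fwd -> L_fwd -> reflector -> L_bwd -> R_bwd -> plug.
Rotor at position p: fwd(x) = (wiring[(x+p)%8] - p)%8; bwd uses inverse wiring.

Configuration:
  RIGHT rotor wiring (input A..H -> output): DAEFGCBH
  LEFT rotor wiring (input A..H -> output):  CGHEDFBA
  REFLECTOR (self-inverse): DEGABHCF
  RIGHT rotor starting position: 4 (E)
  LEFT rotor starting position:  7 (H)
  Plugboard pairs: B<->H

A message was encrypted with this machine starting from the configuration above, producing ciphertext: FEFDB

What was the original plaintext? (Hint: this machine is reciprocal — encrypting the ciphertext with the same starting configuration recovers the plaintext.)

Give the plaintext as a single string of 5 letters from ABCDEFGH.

Char 1 ('F'): step: R->5, L=7; F->plug->F->R->H->L->C->refl->G->L'->G->R'->D->plug->D
Char 2 ('E'): step: R->6, L=7; E->plug->E->R->G->L->G->refl->C->L'->H->R'->F->plug->F
Char 3 ('F'): step: R->7, L=7; F->plug->F->R->H->L->C->refl->G->L'->G->R'->E->plug->E
Char 4 ('D'): step: R->0, L->0 (L advanced); D->plug->D->R->F->L->F->refl->H->L'->C->R'->F->plug->F
Char 5 ('B'): step: R->1, L=0; B->plug->H->R->C->L->H->refl->F->L'->F->R'->D->plug->D

Answer: DFEFD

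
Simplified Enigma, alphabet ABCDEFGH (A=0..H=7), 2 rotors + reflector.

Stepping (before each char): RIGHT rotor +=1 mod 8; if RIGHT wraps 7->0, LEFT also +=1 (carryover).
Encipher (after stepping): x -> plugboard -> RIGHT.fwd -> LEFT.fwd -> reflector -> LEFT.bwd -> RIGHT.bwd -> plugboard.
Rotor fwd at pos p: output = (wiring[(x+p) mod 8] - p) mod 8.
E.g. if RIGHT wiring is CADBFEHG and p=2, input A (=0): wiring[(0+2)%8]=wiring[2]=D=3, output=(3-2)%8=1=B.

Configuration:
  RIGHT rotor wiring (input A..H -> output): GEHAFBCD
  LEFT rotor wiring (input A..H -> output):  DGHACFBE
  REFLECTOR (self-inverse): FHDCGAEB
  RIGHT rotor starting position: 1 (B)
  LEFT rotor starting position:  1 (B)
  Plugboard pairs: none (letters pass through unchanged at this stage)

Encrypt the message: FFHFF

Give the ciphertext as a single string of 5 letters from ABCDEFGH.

Answer: GBAGH

Derivation:
Char 1 ('F'): step: R->2, L=1; F->plug->F->R->B->L->G->refl->E->L'->E->R'->G->plug->G
Char 2 ('F'): step: R->3, L=1; F->plug->F->R->D->L->B->refl->H->L'->C->R'->B->plug->B
Char 3 ('H'): step: R->4, L=1; H->plug->H->R->E->L->E->refl->G->L'->B->R'->A->plug->A
Char 4 ('F'): step: R->5, L=1; F->plug->F->R->C->L->H->refl->B->L'->D->R'->G->plug->G
Char 5 ('F'): step: R->6, L=1; F->plug->F->R->C->L->H->refl->B->L'->D->R'->H->plug->H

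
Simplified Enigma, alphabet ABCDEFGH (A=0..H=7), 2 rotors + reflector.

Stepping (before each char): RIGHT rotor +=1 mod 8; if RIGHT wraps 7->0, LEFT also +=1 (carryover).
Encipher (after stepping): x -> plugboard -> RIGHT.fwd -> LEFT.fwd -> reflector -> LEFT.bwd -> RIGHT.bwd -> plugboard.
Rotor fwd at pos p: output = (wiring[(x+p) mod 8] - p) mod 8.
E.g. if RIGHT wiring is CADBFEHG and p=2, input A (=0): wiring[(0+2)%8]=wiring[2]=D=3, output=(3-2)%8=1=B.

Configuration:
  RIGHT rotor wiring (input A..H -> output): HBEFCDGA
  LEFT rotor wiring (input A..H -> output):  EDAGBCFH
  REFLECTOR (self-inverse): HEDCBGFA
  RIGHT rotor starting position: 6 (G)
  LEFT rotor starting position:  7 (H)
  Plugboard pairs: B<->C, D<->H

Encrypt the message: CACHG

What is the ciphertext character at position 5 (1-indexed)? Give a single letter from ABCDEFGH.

Char 1 ('C'): step: R->7, L=7; C->plug->B->R->A->L->A->refl->H->L'->E->R'->G->plug->G
Char 2 ('A'): step: R->0, L->0 (L advanced); A->plug->A->R->H->L->H->refl->A->L'->C->R'->E->plug->E
Char 3 ('C'): step: R->1, L=0; C->plug->B->R->D->L->G->refl->F->L'->G->R'->H->plug->D
Char 4 ('H'): step: R->2, L=0; H->plug->D->R->B->L->D->refl->C->L'->F->R'->G->plug->G
Char 5 ('G'): step: R->3, L=0; G->plug->G->R->G->L->F->refl->G->L'->D->R'->D->plug->H

H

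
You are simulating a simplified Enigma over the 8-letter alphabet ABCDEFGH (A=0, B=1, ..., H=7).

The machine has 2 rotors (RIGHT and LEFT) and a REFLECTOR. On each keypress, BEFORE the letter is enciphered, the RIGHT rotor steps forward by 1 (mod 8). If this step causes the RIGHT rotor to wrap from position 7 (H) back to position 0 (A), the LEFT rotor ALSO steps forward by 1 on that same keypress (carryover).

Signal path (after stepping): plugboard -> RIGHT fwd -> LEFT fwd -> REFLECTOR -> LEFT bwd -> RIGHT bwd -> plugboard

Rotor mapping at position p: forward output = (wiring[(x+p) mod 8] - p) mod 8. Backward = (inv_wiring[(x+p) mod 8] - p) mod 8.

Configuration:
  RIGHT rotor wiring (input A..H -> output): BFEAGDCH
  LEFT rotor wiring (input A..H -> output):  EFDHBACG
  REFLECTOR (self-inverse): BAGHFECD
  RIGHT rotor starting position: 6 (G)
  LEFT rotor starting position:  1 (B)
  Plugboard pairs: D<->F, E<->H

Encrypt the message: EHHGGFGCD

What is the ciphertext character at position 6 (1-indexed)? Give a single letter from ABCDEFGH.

Char 1 ('E'): step: R->7, L=1; E->plug->H->R->D->L->A->refl->B->L'->F->R'->D->plug->F
Char 2 ('H'): step: R->0, L->2 (L advanced); H->plug->E->R->G->L->C->refl->G->L'->D->R'->F->plug->D
Char 3 ('H'): step: R->1, L=2; H->plug->E->R->C->L->H->refl->D->L'->H->R'->C->plug->C
Char 4 ('G'): step: R->2, L=2; G->plug->G->R->H->L->D->refl->H->L'->C->R'->A->plug->A
Char 5 ('G'): step: R->3, L=2; G->plug->G->R->C->L->H->refl->D->L'->H->R'->D->plug->F
Char 6 ('F'): step: R->4, L=2; F->plug->D->R->D->L->G->refl->C->L'->G->R'->C->plug->C

C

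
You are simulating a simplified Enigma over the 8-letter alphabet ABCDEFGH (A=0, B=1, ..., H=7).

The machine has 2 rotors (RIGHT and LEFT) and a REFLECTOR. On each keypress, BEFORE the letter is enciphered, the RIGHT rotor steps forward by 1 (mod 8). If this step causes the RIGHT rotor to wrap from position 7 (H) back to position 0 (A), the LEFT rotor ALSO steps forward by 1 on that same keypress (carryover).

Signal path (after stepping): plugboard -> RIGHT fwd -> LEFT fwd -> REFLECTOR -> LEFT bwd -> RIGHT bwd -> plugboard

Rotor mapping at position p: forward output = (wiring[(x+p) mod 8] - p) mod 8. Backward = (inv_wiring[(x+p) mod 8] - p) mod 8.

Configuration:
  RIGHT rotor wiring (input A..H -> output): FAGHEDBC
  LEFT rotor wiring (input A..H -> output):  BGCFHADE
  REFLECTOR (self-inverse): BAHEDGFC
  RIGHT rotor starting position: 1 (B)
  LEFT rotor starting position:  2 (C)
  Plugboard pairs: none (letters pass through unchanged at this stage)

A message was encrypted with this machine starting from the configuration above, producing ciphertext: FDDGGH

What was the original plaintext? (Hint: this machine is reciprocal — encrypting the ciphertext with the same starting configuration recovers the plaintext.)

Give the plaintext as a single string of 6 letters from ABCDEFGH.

Answer: AGCEHA

Derivation:
Char 1 ('F'): step: R->2, L=2; F->plug->F->R->A->L->A->refl->B->L'->E->R'->A->plug->A
Char 2 ('D'): step: R->3, L=2; D->plug->D->R->G->L->H->refl->C->L'->F->R'->G->plug->G
Char 3 ('D'): step: R->4, L=2; D->plug->D->R->G->L->H->refl->C->L'->F->R'->C->plug->C
Char 4 ('G'): step: R->5, L=2; G->plug->G->R->C->L->F->refl->G->L'->D->R'->E->plug->E
Char 5 ('G'): step: R->6, L=2; G->plug->G->R->G->L->H->refl->C->L'->F->R'->H->plug->H
Char 6 ('H'): step: R->7, L=2; H->plug->H->R->C->L->F->refl->G->L'->D->R'->A->plug->A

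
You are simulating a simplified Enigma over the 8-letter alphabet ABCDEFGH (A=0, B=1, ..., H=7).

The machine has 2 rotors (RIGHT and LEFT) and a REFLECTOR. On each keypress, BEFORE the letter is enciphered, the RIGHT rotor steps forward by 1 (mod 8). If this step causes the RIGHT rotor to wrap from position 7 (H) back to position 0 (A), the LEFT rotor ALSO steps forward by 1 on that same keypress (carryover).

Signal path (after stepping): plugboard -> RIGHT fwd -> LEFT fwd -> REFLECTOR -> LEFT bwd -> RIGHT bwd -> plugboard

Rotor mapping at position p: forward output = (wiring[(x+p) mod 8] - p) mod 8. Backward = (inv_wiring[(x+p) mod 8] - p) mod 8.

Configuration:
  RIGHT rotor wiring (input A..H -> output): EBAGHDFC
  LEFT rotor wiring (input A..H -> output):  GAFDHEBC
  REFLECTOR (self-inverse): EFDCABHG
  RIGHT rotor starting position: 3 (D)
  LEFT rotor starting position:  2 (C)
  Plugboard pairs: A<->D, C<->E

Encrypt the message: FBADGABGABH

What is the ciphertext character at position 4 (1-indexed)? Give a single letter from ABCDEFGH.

Char 1 ('F'): step: R->4, L=2; F->plug->F->R->F->L->A->refl->E->L'->G->R'->D->plug->A
Char 2 ('B'): step: R->5, L=2; B->plug->B->R->A->L->D->refl->C->L'->D->R'->F->plug->F
Char 3 ('A'): step: R->6, L=2; A->plug->D->R->D->L->C->refl->D->L'->A->R'->F->plug->F
Char 4 ('D'): step: R->7, L=2; D->plug->A->R->D->L->C->refl->D->L'->A->R'->F->plug->F

F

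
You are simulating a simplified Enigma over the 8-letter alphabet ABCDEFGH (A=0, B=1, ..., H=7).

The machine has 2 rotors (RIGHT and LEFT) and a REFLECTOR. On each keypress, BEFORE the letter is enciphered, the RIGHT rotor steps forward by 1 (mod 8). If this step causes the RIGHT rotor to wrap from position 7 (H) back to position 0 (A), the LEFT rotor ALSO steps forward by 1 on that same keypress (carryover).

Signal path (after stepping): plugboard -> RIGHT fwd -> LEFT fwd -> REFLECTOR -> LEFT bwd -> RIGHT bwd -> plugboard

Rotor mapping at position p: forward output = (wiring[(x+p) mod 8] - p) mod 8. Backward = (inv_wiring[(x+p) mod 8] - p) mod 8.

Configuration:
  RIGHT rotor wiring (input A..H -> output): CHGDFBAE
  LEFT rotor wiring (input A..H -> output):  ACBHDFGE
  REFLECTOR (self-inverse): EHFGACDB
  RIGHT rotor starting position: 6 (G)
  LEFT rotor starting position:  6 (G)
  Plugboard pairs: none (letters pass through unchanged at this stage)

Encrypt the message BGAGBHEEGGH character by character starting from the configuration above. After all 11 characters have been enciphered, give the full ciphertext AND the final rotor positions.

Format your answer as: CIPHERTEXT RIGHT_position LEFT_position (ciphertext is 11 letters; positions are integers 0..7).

Char 1 ('B'): step: R->7, L=6; B->plug->B->R->D->L->E->refl->A->L'->A->R'->C->plug->C
Char 2 ('G'): step: R->0, L->7 (L advanced); G->plug->G->R->A->L->F->refl->C->L'->D->R'->D->plug->D
Char 3 ('A'): step: R->1, L=7; A->plug->A->R->G->L->G->refl->D->L'->C->R'->C->plug->C
Char 4 ('G'): step: R->2, L=7; G->plug->G->R->A->L->F->refl->C->L'->D->R'->C->plug->C
Char 5 ('B'): step: R->3, L=7; B->plug->B->R->C->L->D->refl->G->L'->G->R'->C->plug->C
Char 6 ('H'): step: R->4, L=7; H->plug->H->R->H->L->H->refl->B->L'->B->R'->A->plug->A
Char 7 ('E'): step: R->5, L=7; E->plug->E->R->C->L->D->refl->G->L'->G->R'->G->plug->G
Char 8 ('E'): step: R->6, L=7; E->plug->E->R->A->L->F->refl->C->L'->D->R'->H->plug->H
Char 9 ('G'): step: R->7, L=7; G->plug->G->R->C->L->D->refl->G->L'->G->R'->F->plug->F
Char 10 ('G'): step: R->0, L->0 (L advanced); G->plug->G->R->A->L->A->refl->E->L'->H->R'->B->plug->B
Char 11 ('H'): step: R->1, L=0; H->plug->H->R->B->L->C->refl->F->L'->F->R'->B->plug->B
Final: ciphertext=CDCCCAGHFBB, RIGHT=1, LEFT=0

Answer: CDCCCAGHFBB 1 0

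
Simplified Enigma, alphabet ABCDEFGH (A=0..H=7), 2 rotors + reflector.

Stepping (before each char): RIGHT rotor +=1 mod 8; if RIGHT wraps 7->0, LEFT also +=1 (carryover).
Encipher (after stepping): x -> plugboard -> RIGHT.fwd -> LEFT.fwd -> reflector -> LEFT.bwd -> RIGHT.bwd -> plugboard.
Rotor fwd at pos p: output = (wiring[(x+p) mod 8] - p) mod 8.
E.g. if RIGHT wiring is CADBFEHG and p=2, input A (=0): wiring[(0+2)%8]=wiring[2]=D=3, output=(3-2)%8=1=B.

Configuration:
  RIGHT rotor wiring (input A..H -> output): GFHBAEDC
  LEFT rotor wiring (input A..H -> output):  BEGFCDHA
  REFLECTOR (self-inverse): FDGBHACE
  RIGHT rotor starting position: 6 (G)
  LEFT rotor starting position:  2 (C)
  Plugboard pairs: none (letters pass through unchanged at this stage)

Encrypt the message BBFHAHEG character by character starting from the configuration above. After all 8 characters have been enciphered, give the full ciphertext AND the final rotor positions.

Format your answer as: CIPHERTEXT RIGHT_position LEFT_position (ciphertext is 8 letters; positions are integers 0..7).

Char 1 ('B'): step: R->7, L=2; B->plug->B->R->H->L->C->refl->G->L'->F->R'->G->plug->G
Char 2 ('B'): step: R->0, L->3 (L advanced); B->plug->B->R->F->L->G->refl->C->L'->A->R'->E->plug->E
Char 3 ('F'): step: R->1, L=3; F->plug->F->R->C->L->A->refl->F->L'->E->R'->A->plug->A
Char 4 ('H'): step: R->2, L=3; H->plug->H->R->D->L->E->refl->H->L'->B->R'->E->plug->E
Char 5 ('A'): step: R->3, L=3; A->plug->A->R->G->L->B->refl->D->L'->H->R'->E->plug->E
Char 6 ('H'): step: R->4, L=3; H->plug->H->R->F->L->G->refl->C->L'->A->R'->B->plug->B
Char 7 ('E'): step: R->5, L=3; E->plug->E->R->A->L->C->refl->G->L'->F->R'->C->plug->C
Char 8 ('G'): step: R->6, L=3; G->plug->G->R->C->L->A->refl->F->L'->E->R'->B->plug->B
Final: ciphertext=GEAEEBCB, RIGHT=6, LEFT=3

Answer: GEAEEBCB 6 3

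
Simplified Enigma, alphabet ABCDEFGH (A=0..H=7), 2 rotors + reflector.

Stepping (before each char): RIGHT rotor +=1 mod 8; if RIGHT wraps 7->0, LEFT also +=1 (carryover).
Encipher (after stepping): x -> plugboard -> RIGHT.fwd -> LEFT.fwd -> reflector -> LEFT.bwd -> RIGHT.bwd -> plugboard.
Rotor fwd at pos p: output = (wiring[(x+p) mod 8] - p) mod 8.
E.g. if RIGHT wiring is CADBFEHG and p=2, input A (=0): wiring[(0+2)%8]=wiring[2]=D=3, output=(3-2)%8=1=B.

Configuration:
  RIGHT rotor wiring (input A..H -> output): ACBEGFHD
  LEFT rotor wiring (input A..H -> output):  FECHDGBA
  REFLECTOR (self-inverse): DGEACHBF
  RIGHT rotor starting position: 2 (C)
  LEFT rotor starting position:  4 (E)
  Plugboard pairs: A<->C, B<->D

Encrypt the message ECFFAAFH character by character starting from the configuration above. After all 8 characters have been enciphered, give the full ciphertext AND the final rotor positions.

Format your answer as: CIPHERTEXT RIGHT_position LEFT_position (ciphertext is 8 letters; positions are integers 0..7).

Answer: AHABDECC 2 5

Derivation:
Char 1 ('E'): step: R->3, L=4; E->plug->E->R->A->L->H->refl->F->L'->C->R'->C->plug->A
Char 2 ('C'): step: R->4, L=4; C->plug->A->R->C->L->F->refl->H->L'->A->R'->H->plug->H
Char 3 ('F'): step: R->5, L=4; F->plug->F->R->E->L->B->refl->G->L'->G->R'->C->plug->A
Char 4 ('F'): step: R->6, L=4; F->plug->F->R->G->L->G->refl->B->L'->E->R'->D->plug->B
Char 5 ('A'): step: R->7, L=4; A->plug->C->R->D->L->E->refl->C->L'->B->R'->B->plug->D
Char 6 ('A'): step: R->0, L->5 (L advanced); A->plug->C->R->B->L->E->refl->C->L'->G->R'->E->plug->E
Char 7 ('F'): step: R->1, L=5; F->plug->F->R->G->L->C->refl->E->L'->B->R'->A->plug->C
Char 8 ('H'): step: R->2, L=5; H->plug->H->R->A->L->B->refl->G->L'->H->R'->A->plug->C
Final: ciphertext=AHABDECC, RIGHT=2, LEFT=5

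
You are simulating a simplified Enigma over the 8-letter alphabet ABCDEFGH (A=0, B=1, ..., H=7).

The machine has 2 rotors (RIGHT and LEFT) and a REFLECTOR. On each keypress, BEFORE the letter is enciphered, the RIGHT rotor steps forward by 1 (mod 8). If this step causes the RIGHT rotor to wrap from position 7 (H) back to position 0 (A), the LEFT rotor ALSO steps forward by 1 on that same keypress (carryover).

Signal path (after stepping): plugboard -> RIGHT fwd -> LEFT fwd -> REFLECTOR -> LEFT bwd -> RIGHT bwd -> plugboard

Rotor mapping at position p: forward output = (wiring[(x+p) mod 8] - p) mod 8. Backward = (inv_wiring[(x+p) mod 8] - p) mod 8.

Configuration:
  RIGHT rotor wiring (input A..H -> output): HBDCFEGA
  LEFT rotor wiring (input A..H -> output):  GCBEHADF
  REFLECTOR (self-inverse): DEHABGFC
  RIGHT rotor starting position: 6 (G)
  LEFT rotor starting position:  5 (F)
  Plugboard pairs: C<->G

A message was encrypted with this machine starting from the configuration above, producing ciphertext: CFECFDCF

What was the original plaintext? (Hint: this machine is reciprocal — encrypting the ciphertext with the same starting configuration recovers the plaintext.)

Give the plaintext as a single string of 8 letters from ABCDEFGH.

Char 1 ('C'): step: R->7, L=5; C->plug->G->R->F->L->E->refl->B->L'->D->R'->E->plug->E
Char 2 ('F'): step: R->0, L->6 (L advanced); F->plug->F->R->E->L->D->refl->A->L'->C->R'->D->plug->D
Char 3 ('E'): step: R->1, L=6; E->plug->E->R->D->L->E->refl->B->L'->G->R'->H->plug->H
Char 4 ('C'): step: R->2, L=6; C->plug->G->R->F->L->G->refl->F->L'->A->R'->B->plug->B
Char 5 ('F'): step: R->3, L=6; F->plug->F->R->E->L->D->refl->A->L'->C->R'->B->plug->B
Char 6 ('D'): step: R->4, L=6; D->plug->D->R->E->L->D->refl->A->L'->C->R'->C->plug->G
Char 7 ('C'): step: R->5, L=6; C->plug->G->R->F->L->G->refl->F->L'->A->R'->H->plug->H
Char 8 ('F'): step: R->6, L=6; F->plug->F->R->E->L->D->refl->A->L'->C->R'->B->plug->B

Answer: EDHBBGHB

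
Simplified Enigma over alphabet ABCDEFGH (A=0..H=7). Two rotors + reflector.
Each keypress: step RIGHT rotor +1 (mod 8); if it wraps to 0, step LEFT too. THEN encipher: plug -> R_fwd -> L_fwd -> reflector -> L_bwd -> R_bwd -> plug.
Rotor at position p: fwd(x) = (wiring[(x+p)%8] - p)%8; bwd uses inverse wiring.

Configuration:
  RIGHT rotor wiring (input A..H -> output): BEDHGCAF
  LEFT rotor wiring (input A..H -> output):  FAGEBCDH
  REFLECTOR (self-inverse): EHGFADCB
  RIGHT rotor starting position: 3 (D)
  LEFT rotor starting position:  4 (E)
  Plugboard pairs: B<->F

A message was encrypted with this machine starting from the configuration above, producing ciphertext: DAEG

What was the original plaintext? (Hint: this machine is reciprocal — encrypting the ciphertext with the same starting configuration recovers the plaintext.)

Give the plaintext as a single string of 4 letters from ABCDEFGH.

Answer: FEFE

Derivation:
Char 1 ('D'): step: R->4, L=4; D->plug->D->R->B->L->G->refl->C->L'->G->R'->B->plug->F
Char 2 ('A'): step: R->5, L=4; A->plug->A->R->F->L->E->refl->A->L'->H->R'->E->plug->E
Char 3 ('E'): step: R->6, L=4; E->plug->E->R->F->L->E->refl->A->L'->H->R'->B->plug->F
Char 4 ('G'): step: R->7, L=4; G->plug->G->R->D->L->D->refl->F->L'->A->R'->E->plug->E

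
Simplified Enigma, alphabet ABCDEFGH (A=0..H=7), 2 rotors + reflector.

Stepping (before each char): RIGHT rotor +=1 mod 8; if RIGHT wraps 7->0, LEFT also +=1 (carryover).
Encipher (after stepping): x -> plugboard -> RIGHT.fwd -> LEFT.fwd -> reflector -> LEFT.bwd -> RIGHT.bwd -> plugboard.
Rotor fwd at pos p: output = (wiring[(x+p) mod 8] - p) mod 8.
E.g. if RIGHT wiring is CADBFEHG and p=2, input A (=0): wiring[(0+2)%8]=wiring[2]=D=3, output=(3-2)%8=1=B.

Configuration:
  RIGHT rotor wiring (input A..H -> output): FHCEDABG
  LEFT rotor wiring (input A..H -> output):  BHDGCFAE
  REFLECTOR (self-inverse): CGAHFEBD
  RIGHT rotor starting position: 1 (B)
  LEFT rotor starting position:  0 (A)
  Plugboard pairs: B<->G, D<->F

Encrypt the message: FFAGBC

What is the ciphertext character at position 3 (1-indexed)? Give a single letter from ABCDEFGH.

Char 1 ('F'): step: R->2, L=0; F->plug->D->R->G->L->A->refl->C->L'->E->R'->F->plug->D
Char 2 ('F'): step: R->3, L=0; F->plug->D->R->G->L->A->refl->C->L'->E->R'->G->plug->B
Char 3 ('A'): step: R->4, L=0; A->plug->A->R->H->L->E->refl->F->L'->F->R'->C->plug->C

C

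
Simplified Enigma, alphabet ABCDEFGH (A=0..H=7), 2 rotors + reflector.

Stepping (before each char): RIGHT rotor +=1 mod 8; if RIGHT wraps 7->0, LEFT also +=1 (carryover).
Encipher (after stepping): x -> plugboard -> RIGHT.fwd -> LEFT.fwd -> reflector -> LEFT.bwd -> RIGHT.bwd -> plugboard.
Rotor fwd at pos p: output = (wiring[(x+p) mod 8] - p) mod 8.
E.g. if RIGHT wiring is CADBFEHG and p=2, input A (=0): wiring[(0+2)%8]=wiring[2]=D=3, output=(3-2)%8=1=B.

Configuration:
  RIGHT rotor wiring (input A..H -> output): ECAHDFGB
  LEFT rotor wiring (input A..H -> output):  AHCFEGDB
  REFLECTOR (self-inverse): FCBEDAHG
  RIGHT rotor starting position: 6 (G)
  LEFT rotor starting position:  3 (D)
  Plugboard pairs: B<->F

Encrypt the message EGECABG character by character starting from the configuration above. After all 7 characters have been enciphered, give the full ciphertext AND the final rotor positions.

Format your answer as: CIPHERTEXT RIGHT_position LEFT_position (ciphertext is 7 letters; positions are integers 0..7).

Answer: DFBBHCH 5 4

Derivation:
Char 1 ('E'): step: R->7, L=3; E->plug->E->R->A->L->C->refl->B->L'->B->R'->D->plug->D
Char 2 ('G'): step: R->0, L->4 (L advanced); G->plug->G->R->G->L->G->refl->H->L'->C->R'->B->plug->F
Char 3 ('E'): step: R->1, L=4; E->plug->E->R->E->L->E->refl->D->L'->F->R'->F->plug->B
Char 4 ('C'): step: R->2, L=4; C->plug->C->R->B->L->C->refl->B->L'->H->R'->F->plug->B
Char 5 ('A'): step: R->3, L=4; A->plug->A->R->E->L->E->refl->D->L'->F->R'->H->plug->H
Char 6 ('B'): step: R->4, L=4; B->plug->F->R->G->L->G->refl->H->L'->C->R'->C->plug->C
Char 7 ('G'): step: R->5, L=4; G->plug->G->R->C->L->H->refl->G->L'->G->R'->H->plug->H
Final: ciphertext=DFBBHCH, RIGHT=5, LEFT=4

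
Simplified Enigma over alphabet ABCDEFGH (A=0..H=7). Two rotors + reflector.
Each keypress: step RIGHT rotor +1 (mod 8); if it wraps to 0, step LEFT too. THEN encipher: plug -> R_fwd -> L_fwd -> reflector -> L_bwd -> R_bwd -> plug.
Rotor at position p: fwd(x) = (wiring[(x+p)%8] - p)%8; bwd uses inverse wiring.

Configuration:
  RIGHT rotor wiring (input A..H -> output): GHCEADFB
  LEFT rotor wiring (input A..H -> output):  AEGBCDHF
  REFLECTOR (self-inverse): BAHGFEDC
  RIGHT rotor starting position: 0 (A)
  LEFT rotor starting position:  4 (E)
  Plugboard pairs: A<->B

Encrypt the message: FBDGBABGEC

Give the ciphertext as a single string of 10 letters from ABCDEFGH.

Answer: DACCDHCCHF

Derivation:
Char 1 ('F'): step: R->1, L=4; F->plug->F->R->E->L->E->refl->F->L'->H->R'->D->plug->D
Char 2 ('B'): step: R->2, L=4; B->plug->A->R->A->L->G->refl->D->L'->C->R'->B->plug->A
Char 3 ('D'): step: R->3, L=4; D->plug->D->R->C->L->D->refl->G->L'->A->R'->C->plug->C
Char 4 ('G'): step: R->4, L=4; G->plug->G->R->G->L->C->refl->H->L'->B->R'->C->plug->C
Char 5 ('B'): step: R->5, L=4; B->plug->A->R->G->L->C->refl->H->L'->B->R'->D->plug->D
Char 6 ('A'): step: R->6, L=4; A->plug->B->R->D->L->B->refl->A->L'->F->R'->H->plug->H
Char 7 ('B'): step: R->7, L=4; B->plug->A->R->C->L->D->refl->G->L'->A->R'->C->plug->C
Char 8 ('G'): step: R->0, L->5 (L advanced); G->plug->G->R->F->L->B->refl->A->L'->C->R'->C->plug->C
Char 9 ('E'): step: R->1, L=5; E->plug->E->R->C->L->A->refl->B->L'->F->R'->H->plug->H
Char 10 ('C'): step: R->2, L=5; C->plug->C->R->G->L->E->refl->F->L'->H->R'->F->plug->F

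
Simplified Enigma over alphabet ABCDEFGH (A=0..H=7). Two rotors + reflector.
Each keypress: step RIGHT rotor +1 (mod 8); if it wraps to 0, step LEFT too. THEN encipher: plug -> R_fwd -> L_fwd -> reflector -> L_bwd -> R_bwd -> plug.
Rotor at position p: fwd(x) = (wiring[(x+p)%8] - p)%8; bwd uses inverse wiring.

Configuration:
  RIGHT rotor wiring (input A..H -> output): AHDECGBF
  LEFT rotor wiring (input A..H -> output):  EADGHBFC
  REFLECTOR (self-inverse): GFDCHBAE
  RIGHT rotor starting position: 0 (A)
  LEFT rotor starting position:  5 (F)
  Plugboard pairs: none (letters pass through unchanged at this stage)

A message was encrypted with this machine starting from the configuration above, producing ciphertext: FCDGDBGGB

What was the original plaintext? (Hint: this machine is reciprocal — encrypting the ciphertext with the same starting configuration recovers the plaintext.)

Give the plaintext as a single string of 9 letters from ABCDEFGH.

Char 1 ('F'): step: R->1, L=5; F->plug->F->R->A->L->E->refl->H->L'->D->R'->C->plug->C
Char 2 ('C'): step: R->2, L=5; C->plug->C->R->A->L->E->refl->H->L'->D->R'->F->plug->F
Char 3 ('D'): step: R->3, L=5; D->plug->D->R->G->L->B->refl->F->L'->C->R'->E->plug->E
Char 4 ('G'): step: R->4, L=5; G->plug->G->R->H->L->C->refl->D->L'->E->R'->E->plug->E
Char 5 ('D'): step: R->5, L=5; D->plug->D->R->D->L->H->refl->E->L'->A->R'->C->plug->C
Char 6 ('B'): step: R->6, L=5; B->plug->B->R->H->L->C->refl->D->L'->E->R'->G->plug->G
Char 7 ('G'): step: R->7, L=5; G->plug->G->R->H->L->C->refl->D->L'->E->R'->D->plug->D
Char 8 ('G'): step: R->0, L->6 (L advanced); G->plug->G->R->B->L->E->refl->H->L'->A->R'->A->plug->A
Char 9 ('B'): step: R->1, L=6; B->plug->B->R->C->L->G->refl->A->L'->F->R'->E->plug->E

Answer: CFEECGDAE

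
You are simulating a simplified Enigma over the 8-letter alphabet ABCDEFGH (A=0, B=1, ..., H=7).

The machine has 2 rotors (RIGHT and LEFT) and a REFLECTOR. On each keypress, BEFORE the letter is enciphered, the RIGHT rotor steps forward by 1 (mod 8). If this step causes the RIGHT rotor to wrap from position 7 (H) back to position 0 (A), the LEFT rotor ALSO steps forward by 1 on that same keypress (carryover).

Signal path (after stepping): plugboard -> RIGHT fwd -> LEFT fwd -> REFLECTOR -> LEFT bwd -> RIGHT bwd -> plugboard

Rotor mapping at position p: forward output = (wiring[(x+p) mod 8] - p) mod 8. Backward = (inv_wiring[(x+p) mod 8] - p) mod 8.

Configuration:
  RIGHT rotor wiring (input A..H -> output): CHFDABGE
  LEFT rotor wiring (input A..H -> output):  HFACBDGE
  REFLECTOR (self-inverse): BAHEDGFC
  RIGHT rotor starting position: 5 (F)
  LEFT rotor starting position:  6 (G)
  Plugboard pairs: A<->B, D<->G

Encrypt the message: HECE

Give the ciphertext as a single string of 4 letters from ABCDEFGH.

Char 1 ('H'): step: R->6, L=6; H->plug->H->R->D->L->H->refl->C->L'->E->R'->C->plug->C
Char 2 ('E'): step: R->7, L=6; E->plug->E->R->E->L->C->refl->H->L'->D->R'->B->plug->A
Char 3 ('C'): step: R->0, L->7 (L advanced); C->plug->C->R->F->L->C->refl->H->L'->H->R'->B->plug->A
Char 4 ('E'): step: R->1, L=7; E->plug->E->R->A->L->F->refl->G->L'->C->R'->C->plug->C

Answer: CAAC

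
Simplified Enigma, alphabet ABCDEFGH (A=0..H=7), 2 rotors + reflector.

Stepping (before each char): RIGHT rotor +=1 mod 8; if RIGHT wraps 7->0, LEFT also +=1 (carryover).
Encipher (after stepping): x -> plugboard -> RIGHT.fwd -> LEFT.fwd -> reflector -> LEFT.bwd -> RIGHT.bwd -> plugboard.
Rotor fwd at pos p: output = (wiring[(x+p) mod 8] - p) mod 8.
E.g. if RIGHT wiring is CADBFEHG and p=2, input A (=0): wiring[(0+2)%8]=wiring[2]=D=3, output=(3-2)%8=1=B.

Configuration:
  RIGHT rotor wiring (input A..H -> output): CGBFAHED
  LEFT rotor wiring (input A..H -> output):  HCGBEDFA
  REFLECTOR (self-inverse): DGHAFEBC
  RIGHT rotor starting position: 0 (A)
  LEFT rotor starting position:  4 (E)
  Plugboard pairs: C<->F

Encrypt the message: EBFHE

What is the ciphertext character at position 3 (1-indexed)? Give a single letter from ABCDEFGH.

Char 1 ('E'): step: R->1, L=4; E->plug->E->R->G->L->C->refl->H->L'->B->R'->H->plug->H
Char 2 ('B'): step: R->2, L=4; B->plug->B->R->D->L->E->refl->F->L'->H->R'->A->plug->A
Char 3 ('F'): step: R->3, L=4; F->plug->C->R->E->L->D->refl->A->L'->A->R'->E->plug->E

E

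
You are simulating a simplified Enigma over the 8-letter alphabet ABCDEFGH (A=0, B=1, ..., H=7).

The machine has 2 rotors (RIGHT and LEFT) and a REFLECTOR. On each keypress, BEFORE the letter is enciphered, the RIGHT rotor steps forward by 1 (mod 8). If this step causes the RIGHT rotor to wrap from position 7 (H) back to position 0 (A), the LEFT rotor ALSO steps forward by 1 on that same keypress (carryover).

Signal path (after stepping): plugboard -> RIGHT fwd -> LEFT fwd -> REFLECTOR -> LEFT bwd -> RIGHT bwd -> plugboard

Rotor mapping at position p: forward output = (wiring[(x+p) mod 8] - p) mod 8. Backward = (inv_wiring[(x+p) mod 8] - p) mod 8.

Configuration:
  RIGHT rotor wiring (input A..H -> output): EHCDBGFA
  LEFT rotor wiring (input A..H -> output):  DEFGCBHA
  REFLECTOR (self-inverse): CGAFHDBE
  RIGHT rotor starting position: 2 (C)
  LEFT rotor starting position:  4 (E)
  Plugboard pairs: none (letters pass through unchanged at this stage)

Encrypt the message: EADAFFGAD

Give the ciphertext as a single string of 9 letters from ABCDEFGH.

Answer: HHFFADCDH

Derivation:
Char 1 ('E'): step: R->3, L=4; E->plug->E->R->F->L->A->refl->C->L'->H->R'->H->plug->H
Char 2 ('A'): step: R->4, L=4; A->plug->A->R->F->L->A->refl->C->L'->H->R'->H->plug->H
Char 3 ('D'): step: R->5, L=4; D->plug->D->R->H->L->C->refl->A->L'->F->R'->F->plug->F
Char 4 ('A'): step: R->6, L=4; A->plug->A->R->H->L->C->refl->A->L'->F->R'->F->plug->F
Char 5 ('F'): step: R->7, L=4; F->plug->F->R->C->L->D->refl->F->L'->B->R'->A->plug->A
Char 6 ('F'): step: R->0, L->5 (L advanced); F->plug->F->R->G->L->B->refl->G->L'->D->R'->D->plug->D
Char 7 ('G'): step: R->1, L=5; G->plug->G->R->H->L->F->refl->D->L'->C->R'->C->plug->C
Char 8 ('A'): step: R->2, L=5; A->plug->A->R->A->L->E->refl->H->L'->E->R'->D->plug->D
Char 9 ('D'): step: R->3, L=5; D->plug->D->R->C->L->D->refl->F->L'->H->R'->H->plug->H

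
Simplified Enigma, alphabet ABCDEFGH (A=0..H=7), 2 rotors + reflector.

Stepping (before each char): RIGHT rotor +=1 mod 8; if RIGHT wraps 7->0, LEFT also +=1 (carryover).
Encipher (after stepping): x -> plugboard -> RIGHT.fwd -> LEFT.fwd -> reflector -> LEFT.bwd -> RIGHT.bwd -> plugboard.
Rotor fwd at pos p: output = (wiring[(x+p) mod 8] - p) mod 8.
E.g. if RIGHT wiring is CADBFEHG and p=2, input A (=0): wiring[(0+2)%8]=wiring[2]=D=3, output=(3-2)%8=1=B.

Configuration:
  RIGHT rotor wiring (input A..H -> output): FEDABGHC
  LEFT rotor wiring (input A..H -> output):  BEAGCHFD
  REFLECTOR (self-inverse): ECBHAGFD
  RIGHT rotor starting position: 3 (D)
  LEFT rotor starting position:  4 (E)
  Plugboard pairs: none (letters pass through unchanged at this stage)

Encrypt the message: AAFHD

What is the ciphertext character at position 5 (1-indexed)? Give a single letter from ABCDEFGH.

Char 1 ('A'): step: R->4, L=4; A->plug->A->R->F->L->A->refl->E->L'->G->R'->D->plug->D
Char 2 ('A'): step: R->5, L=4; A->plug->A->R->B->L->D->refl->H->L'->D->R'->G->plug->G
Char 3 ('F'): step: R->6, L=4; F->plug->F->R->C->L->B->refl->C->L'->H->R'->C->plug->C
Char 4 ('H'): step: R->7, L=4; H->plug->H->R->A->L->G->refl->F->L'->E->R'->D->plug->D
Char 5 ('D'): step: R->0, L->5 (L advanced); D->plug->D->R->A->L->C->refl->B->L'->G->R'->F->plug->F

F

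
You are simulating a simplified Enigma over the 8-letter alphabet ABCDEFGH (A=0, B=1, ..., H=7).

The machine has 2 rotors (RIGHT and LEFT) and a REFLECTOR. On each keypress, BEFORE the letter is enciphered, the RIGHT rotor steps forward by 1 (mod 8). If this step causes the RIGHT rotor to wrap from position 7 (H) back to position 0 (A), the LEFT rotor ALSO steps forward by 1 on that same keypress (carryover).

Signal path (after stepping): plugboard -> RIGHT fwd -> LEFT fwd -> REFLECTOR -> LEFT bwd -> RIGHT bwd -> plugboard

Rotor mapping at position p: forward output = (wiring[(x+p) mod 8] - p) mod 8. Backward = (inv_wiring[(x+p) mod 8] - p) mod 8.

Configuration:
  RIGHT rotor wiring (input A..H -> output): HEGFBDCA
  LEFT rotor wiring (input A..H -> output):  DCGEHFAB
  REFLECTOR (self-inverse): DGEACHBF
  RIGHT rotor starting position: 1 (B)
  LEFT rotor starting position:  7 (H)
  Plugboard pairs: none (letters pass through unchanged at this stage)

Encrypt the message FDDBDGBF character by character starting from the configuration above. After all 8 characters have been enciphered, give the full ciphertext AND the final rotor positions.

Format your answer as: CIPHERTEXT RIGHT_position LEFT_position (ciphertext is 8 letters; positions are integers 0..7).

Answer: CBEDFHDA 1 0

Derivation:
Char 1 ('F'): step: R->2, L=7; F->plug->F->R->G->L->G->refl->B->L'->H->R'->C->plug->C
Char 2 ('D'): step: R->3, L=7; D->plug->D->R->H->L->B->refl->G->L'->G->R'->B->plug->B
Char 3 ('D'): step: R->4, L=7; D->plug->D->R->E->L->F->refl->H->L'->D->R'->E->plug->E
Char 4 ('B'): step: R->5, L=7; B->plug->B->R->F->L->A->refl->D->L'->C->R'->D->plug->D
Char 5 ('D'): step: R->6, L=7; D->plug->D->R->G->L->G->refl->B->L'->H->R'->F->plug->F
Char 6 ('G'): step: R->7, L=7; G->plug->G->R->E->L->F->refl->H->L'->D->R'->H->plug->H
Char 7 ('B'): step: R->0, L->0 (L advanced); B->plug->B->R->E->L->H->refl->F->L'->F->R'->D->plug->D
Char 8 ('F'): step: R->1, L=0; F->plug->F->R->B->L->C->refl->E->L'->D->R'->A->plug->A
Final: ciphertext=CBEDFHDA, RIGHT=1, LEFT=0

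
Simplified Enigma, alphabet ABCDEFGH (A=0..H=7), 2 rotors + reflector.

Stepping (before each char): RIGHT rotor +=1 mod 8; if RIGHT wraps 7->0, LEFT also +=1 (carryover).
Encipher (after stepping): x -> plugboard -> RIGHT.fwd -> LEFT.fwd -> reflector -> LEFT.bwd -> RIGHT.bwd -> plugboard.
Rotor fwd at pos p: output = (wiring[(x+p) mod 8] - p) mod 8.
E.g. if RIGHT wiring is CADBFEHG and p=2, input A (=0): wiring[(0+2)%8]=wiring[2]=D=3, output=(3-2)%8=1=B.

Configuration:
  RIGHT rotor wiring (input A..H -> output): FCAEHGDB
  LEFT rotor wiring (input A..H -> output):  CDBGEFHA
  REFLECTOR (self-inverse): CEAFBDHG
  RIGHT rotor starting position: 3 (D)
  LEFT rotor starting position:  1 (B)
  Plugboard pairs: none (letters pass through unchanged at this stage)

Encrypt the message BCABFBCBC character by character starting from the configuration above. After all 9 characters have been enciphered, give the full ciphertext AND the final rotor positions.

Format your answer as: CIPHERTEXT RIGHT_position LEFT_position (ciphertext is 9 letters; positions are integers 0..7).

Answer: AGFEBAHCE 4 2

Derivation:
Char 1 ('B'): step: R->4, L=1; B->plug->B->R->C->L->F->refl->D->L'->D->R'->A->plug->A
Char 2 ('C'): step: R->5, L=1; C->plug->C->R->E->L->E->refl->B->L'->H->R'->G->plug->G
Char 3 ('A'): step: R->6, L=1; A->plug->A->R->F->L->G->refl->H->L'->G->R'->F->plug->F
Char 4 ('B'): step: R->7, L=1; B->plug->B->R->G->L->H->refl->G->L'->F->R'->E->plug->E
Char 5 ('F'): step: R->0, L->2 (L advanced); F->plug->F->R->G->L->A->refl->C->L'->C->R'->B->plug->B
Char 6 ('B'): step: R->1, L=2; B->plug->B->R->H->L->B->refl->E->L'->B->R'->A->plug->A
Char 7 ('C'): step: R->2, L=2; C->plug->C->R->F->L->G->refl->H->L'->A->R'->H->plug->H
Char 8 ('B'): step: R->3, L=2; B->plug->B->R->E->L->F->refl->D->L'->D->R'->C->plug->C
Char 9 ('C'): step: R->4, L=2; C->plug->C->R->H->L->B->refl->E->L'->B->R'->E->plug->E
Final: ciphertext=AGFEBAHCE, RIGHT=4, LEFT=2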